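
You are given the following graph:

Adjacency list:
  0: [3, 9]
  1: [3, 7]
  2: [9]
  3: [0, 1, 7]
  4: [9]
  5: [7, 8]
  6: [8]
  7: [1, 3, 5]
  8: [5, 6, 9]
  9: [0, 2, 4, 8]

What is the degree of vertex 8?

Vertex 8 has neighbors [5, 6, 9], so deg(8) = 3.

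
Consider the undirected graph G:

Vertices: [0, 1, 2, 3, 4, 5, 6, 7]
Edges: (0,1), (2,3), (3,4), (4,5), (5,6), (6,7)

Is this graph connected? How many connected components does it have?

Checking connectivity: the graph has 2 connected component(s).
Components: [[0, 1], [2, 3, 4, 5, 6, 7]]. The graph is NOT connected.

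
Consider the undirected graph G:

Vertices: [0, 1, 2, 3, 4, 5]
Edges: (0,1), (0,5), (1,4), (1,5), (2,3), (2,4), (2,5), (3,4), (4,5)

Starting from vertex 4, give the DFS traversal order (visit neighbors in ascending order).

DFS from vertex 4 (neighbors processed in ascending order):
Visit order: 4, 1, 0, 5, 2, 3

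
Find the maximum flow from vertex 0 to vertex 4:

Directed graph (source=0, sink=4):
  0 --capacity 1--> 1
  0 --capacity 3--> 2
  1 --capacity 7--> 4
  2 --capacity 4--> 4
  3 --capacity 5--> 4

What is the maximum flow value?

Computing max flow:
  Flow on (0->1): 1/1
  Flow on (0->2): 3/3
  Flow on (1->4): 1/7
  Flow on (2->4): 3/4
Maximum flow = 4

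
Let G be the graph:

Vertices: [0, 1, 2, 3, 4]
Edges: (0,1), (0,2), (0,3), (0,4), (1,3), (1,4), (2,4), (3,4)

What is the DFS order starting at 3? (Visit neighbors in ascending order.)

DFS from vertex 3 (neighbors processed in ascending order):
Visit order: 3, 0, 1, 4, 2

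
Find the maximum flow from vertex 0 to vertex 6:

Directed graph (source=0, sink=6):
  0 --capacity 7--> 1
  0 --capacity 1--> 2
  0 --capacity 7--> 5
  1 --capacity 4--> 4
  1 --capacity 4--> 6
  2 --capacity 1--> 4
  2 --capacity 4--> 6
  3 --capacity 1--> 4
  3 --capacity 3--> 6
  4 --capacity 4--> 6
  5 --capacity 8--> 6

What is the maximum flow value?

Computing max flow:
  Flow on (0->1): 7/7
  Flow on (0->2): 1/1
  Flow on (0->5): 7/7
  Flow on (1->4): 3/4
  Flow on (1->6): 4/4
  Flow on (2->6): 1/4
  Flow on (4->6): 3/4
  Flow on (5->6): 7/8
Maximum flow = 15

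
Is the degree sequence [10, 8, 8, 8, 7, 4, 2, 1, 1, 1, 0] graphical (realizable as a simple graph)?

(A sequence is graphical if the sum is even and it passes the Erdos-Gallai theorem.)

Sum of degrees = 50. Sum is even but fails Erdos-Gallai. The sequence is NOT graphical.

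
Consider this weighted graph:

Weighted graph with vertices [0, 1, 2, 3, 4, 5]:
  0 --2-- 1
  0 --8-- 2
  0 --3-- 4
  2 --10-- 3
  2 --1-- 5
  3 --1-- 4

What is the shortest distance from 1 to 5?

Using Dijkstra's algorithm from vertex 1:
Shortest path: 1 -> 0 -> 2 -> 5
Total weight: 2 + 8 + 1 = 11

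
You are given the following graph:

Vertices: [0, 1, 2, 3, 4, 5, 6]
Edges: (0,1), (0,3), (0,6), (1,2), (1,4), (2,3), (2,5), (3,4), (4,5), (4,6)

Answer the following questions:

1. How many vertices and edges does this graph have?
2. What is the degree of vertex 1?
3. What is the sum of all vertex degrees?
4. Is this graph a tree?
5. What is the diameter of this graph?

Count: 7 vertices, 10 edges.
Vertex 1 has neighbors [0, 2, 4], degree = 3.
Handshaking lemma: 2 * 10 = 20.
A tree on 7 vertices has 6 edges. This graph has 10 edges (4 extra). Not a tree.
Diameter (longest shortest path) = 3.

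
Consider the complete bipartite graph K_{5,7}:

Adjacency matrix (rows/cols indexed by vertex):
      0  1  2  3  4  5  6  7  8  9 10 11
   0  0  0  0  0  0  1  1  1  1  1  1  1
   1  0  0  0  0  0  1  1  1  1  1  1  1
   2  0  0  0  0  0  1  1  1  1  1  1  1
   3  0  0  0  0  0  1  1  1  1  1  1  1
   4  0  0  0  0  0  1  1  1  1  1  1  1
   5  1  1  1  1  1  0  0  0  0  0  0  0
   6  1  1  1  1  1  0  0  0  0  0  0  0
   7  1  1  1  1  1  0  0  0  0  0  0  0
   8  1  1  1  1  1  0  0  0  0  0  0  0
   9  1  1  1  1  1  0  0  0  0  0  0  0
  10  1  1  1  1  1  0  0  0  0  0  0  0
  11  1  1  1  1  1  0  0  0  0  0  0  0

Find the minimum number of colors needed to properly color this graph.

K_{5,7} is bipartite: vertices split into two independent sets of size 5 and 7.
Color one set 0, the other 1. No adjacent vertices share a color.
Chromatic number = 2.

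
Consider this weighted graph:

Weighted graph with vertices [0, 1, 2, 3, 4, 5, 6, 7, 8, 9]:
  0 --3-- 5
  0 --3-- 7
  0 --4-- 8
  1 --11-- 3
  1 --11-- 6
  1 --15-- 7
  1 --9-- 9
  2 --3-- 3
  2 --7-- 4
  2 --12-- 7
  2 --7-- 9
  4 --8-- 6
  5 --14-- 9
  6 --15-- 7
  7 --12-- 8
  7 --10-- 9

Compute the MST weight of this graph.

Applying Kruskal's algorithm (sort edges by weight, add if no cycle):
  Add (0,5) w=3
  Add (0,7) w=3
  Add (2,3) w=3
  Add (0,8) w=4
  Add (2,4) w=7
  Add (2,9) w=7
  Add (4,6) w=8
  Add (1,9) w=9
  Add (7,9) w=10
  Skip (1,6) w=11 (creates cycle)
  Skip (1,3) w=11 (creates cycle)
  Skip (2,7) w=12 (creates cycle)
  Skip (7,8) w=12 (creates cycle)
  Skip (5,9) w=14 (creates cycle)
  Skip (1,7) w=15 (creates cycle)
  Skip (6,7) w=15 (creates cycle)
MST weight = 54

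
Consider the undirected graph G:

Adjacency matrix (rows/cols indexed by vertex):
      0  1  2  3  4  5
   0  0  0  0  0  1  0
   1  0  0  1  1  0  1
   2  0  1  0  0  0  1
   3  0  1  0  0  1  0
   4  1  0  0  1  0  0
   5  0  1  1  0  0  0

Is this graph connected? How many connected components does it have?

Checking connectivity: the graph has 1 connected component(s).
All vertices are reachable from each other. The graph IS connected.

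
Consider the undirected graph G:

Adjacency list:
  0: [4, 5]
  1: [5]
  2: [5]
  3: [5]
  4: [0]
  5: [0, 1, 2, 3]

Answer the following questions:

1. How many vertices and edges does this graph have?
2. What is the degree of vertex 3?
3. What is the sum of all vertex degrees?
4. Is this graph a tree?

Count: 6 vertices, 5 edges.
Vertex 3 has neighbors [5], degree = 1.
Handshaking lemma: 2 * 5 = 10.
A graph is a tree iff it is connected and has exactly n-1 edges. This graph is connected (all 6 vertices in one component) and has 6-1 = 5 edges. It is a tree.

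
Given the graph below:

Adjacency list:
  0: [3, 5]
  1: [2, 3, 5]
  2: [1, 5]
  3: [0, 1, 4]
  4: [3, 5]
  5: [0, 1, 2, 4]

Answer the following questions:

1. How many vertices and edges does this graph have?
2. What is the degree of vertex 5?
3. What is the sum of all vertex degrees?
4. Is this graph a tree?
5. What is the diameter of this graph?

Count: 6 vertices, 8 edges.
Vertex 5 has neighbors [0, 1, 2, 4], degree = 4.
Handshaking lemma: 2 * 8 = 16.
A tree on 6 vertices has 5 edges. This graph has 8 edges (3 extra). Not a tree.
Diameter (longest shortest path) = 2.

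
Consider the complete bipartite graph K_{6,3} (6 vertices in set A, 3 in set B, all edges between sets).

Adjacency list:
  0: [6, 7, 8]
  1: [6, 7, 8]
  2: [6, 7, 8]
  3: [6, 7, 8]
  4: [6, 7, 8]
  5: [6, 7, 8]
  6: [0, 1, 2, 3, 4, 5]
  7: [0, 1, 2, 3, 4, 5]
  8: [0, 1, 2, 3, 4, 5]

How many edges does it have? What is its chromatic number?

K_{6,3} has 6 * 3 = 18 edges.
Bipartite graphs have chromatic number 2 (color each partition differently).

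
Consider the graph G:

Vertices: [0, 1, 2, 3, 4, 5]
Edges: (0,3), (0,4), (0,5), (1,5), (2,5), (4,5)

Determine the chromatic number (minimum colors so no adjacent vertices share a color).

The graph has a maximum clique of size 3 (lower bound on chromatic number).
A valid 3-coloring: {0: 1, 1: 1, 2: 1, 3: 0, 4: 2, 5: 0}.
Chromatic number = 3.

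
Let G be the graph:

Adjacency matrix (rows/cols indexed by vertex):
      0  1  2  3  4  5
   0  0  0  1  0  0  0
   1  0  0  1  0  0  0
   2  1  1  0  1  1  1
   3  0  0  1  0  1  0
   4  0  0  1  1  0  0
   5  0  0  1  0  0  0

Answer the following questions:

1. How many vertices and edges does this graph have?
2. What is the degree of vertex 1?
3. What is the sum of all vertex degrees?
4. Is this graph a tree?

Count: 6 vertices, 6 edges.
Vertex 1 has neighbors [2], degree = 1.
Handshaking lemma: 2 * 6 = 12.
A tree on 6 vertices has 5 edges. This graph has 6 edges (1 extra). Not a tree.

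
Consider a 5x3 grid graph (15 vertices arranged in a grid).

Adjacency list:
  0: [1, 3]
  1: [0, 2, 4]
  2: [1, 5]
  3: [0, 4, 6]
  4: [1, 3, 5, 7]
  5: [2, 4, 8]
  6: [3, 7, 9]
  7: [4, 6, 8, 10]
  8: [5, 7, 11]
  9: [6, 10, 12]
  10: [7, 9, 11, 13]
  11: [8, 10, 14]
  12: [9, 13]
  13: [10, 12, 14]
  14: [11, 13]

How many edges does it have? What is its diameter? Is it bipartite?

A 5x3 grid has 12 vertical edges and 10 horizontal edges.
Total edges = 12 + 10 = 22.
Diameter = (5-1) + (3-1) = 6 (corner to opposite corner).
Grid graphs are bipartite (checkerboard coloring).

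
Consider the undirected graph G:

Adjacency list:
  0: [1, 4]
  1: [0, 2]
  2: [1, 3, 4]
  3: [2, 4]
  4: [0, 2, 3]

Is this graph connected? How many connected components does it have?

Checking connectivity: the graph has 1 connected component(s).
All vertices are reachable from each other. The graph IS connected.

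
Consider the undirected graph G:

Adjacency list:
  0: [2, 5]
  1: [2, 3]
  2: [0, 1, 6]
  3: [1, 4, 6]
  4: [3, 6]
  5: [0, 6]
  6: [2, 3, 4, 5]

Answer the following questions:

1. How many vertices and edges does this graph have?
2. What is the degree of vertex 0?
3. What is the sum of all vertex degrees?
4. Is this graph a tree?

Count: 7 vertices, 9 edges.
Vertex 0 has neighbors [2, 5], degree = 2.
Handshaking lemma: 2 * 9 = 18.
A tree on 7 vertices has 6 edges. This graph has 9 edges (3 extra). Not a tree.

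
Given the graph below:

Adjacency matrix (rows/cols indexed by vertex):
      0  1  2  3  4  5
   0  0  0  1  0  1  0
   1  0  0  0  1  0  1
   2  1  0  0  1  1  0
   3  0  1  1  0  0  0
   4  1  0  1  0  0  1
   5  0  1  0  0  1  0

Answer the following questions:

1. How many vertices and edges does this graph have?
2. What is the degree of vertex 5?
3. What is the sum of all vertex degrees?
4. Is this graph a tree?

Count: 6 vertices, 7 edges.
Vertex 5 has neighbors [1, 4], degree = 2.
Handshaking lemma: 2 * 7 = 14.
A tree on 6 vertices has 5 edges. This graph has 7 edges (2 extra). Not a tree.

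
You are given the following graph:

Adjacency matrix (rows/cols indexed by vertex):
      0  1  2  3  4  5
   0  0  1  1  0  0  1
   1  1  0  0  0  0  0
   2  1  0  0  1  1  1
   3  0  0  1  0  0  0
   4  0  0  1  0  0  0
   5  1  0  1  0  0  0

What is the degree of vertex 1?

Vertex 1 has neighbors [0], so deg(1) = 1.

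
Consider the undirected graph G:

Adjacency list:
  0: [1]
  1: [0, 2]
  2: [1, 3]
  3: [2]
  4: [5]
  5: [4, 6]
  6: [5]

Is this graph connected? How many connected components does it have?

Checking connectivity: the graph has 2 connected component(s).
Components: [[0, 1, 2, 3], [4, 5, 6]]. The graph is NOT connected.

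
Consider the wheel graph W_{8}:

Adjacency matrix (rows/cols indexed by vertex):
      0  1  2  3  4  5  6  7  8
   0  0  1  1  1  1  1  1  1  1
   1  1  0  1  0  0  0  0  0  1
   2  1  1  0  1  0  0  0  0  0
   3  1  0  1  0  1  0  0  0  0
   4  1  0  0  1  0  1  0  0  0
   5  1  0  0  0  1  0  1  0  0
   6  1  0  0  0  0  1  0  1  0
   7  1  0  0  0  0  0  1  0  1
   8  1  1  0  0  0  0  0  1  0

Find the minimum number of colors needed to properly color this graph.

W_{8} = C_{8} plus a hub adjacent to every cycle vertex.
The outer cycle needs 2 colors (even cycle); the hub is adjacent to all of them so needs a fresh color.
Chromatic number = 2 + 1 = 3.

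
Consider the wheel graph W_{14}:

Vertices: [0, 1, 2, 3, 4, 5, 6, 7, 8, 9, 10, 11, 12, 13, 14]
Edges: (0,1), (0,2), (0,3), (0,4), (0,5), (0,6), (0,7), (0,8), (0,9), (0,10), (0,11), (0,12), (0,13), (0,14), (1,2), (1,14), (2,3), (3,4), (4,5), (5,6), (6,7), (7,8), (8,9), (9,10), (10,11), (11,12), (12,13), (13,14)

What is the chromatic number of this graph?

W_{14} = C_{14} plus a hub adjacent to every cycle vertex.
The outer cycle needs 2 colors (even cycle); the hub is adjacent to all of them so needs a fresh color.
Chromatic number = 2 + 1 = 3.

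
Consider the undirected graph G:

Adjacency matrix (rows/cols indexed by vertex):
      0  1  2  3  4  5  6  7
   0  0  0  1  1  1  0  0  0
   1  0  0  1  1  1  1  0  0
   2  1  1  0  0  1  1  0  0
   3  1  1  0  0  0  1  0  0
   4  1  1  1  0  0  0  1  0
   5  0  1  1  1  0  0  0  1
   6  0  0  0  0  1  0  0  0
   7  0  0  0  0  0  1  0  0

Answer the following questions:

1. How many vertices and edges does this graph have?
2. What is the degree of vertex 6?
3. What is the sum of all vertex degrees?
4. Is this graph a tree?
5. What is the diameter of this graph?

Count: 8 vertices, 12 edges.
Vertex 6 has neighbors [4], degree = 1.
Handshaking lemma: 2 * 12 = 24.
A tree on 8 vertices has 7 edges. This graph has 12 edges (5 extra). Not a tree.
Diameter (longest shortest path) = 4.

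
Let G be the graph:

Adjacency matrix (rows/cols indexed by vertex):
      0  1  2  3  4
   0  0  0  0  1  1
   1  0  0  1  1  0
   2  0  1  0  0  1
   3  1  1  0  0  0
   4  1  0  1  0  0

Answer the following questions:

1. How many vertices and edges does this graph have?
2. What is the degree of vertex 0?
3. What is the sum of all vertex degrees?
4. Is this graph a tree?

Count: 5 vertices, 5 edges.
Vertex 0 has neighbors [3, 4], degree = 2.
Handshaking lemma: 2 * 5 = 10.
A tree on 5 vertices has 4 edges. This graph has 5 edges (1 extra). Not a tree.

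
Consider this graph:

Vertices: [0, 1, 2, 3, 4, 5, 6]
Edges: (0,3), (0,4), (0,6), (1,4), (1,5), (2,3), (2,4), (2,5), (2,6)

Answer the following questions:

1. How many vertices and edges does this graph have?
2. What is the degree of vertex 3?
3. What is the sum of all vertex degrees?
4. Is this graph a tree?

Count: 7 vertices, 9 edges.
Vertex 3 has neighbors [0, 2], degree = 2.
Handshaking lemma: 2 * 9 = 18.
A tree on 7 vertices has 6 edges. This graph has 9 edges (3 extra). Not a tree.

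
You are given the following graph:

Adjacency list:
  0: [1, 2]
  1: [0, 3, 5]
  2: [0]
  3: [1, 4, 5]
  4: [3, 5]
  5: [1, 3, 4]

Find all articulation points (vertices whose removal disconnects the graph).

An articulation point is a vertex whose removal disconnects the graph.
Articulation points: [0, 1]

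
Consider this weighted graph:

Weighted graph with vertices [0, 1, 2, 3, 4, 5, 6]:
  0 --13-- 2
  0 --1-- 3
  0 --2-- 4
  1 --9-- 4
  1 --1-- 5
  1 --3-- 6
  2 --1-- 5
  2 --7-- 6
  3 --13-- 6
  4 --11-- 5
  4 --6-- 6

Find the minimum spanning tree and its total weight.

Applying Kruskal's algorithm (sort edges by weight, add if no cycle):
  Add (0,3) w=1
  Add (1,5) w=1
  Add (2,5) w=1
  Add (0,4) w=2
  Add (1,6) w=3
  Add (4,6) w=6
  Skip (2,6) w=7 (creates cycle)
  Skip (1,4) w=9 (creates cycle)
  Skip (4,5) w=11 (creates cycle)
  Skip (0,2) w=13 (creates cycle)
  Skip (3,6) w=13 (creates cycle)
MST weight = 14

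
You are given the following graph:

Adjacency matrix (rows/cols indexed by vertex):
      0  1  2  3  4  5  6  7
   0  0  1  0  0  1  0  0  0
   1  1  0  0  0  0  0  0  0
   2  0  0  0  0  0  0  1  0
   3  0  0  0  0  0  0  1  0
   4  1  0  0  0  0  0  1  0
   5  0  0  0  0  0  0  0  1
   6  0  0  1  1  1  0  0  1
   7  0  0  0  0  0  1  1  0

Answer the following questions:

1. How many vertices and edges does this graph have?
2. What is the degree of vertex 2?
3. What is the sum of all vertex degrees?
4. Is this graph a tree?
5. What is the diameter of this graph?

Count: 8 vertices, 7 edges.
Vertex 2 has neighbors [6], degree = 1.
Handshaking lemma: 2 * 7 = 14.
A graph is a tree iff it is connected and has exactly n-1 edges. This graph is connected (all 8 vertices in one component) and has 8-1 = 7 edges. It is a tree.
Diameter (longest shortest path) = 5.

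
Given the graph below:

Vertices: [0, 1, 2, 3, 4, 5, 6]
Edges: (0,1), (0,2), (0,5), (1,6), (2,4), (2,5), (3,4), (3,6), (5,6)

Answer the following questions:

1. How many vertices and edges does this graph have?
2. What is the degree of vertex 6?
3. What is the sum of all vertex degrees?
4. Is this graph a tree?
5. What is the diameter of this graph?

Count: 7 vertices, 9 edges.
Vertex 6 has neighbors [1, 3, 5], degree = 3.
Handshaking lemma: 2 * 9 = 18.
A tree on 7 vertices has 6 edges. This graph has 9 edges (3 extra). Not a tree.
Diameter (longest shortest path) = 3.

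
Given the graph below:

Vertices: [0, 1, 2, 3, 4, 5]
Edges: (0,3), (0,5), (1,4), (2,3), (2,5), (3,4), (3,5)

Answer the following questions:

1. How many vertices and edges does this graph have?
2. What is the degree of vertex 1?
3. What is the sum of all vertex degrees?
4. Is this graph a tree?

Count: 6 vertices, 7 edges.
Vertex 1 has neighbors [4], degree = 1.
Handshaking lemma: 2 * 7 = 14.
A tree on 6 vertices has 5 edges. This graph has 7 edges (2 extra). Not a tree.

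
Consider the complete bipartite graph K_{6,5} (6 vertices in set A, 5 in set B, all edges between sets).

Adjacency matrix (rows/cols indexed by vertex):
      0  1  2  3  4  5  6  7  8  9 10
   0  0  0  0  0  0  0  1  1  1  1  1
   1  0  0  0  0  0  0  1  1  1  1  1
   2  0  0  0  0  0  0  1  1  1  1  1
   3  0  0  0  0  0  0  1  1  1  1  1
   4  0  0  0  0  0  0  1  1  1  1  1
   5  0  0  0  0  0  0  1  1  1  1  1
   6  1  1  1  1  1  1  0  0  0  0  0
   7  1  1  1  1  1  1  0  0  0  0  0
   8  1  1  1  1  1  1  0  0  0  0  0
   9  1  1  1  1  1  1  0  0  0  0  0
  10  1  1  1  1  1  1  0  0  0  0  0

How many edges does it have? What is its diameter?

K_{6,5} has 6 * 5 = 30 edges.
Any vertex reaches any opposite-side vertex in 1 step; same-side vertices reach in 2 steps via any opposite-side vertex.
Diameter = 2.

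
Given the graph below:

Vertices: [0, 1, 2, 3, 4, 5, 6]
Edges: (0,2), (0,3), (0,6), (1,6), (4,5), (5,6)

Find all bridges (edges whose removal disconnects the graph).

A bridge is an edge whose removal increases the number of connected components.
Bridges found: (0,2), (0,3), (0,6), (1,6), (4,5), (5,6)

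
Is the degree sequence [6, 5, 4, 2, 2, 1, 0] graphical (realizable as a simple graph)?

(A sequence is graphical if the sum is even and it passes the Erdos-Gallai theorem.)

Sum of degrees = 20. Sum is even but fails Erdos-Gallai. The sequence is NOT graphical.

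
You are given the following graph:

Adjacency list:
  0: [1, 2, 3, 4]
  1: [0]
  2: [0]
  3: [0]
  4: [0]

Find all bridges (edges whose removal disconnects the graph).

A bridge is an edge whose removal increases the number of connected components.
Bridges found: (0,1), (0,2), (0,3), (0,4)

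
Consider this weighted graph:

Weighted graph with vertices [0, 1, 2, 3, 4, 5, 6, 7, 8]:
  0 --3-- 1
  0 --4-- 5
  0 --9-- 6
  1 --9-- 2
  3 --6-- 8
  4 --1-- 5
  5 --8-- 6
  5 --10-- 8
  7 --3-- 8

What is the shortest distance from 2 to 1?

Using Dijkstra's algorithm from vertex 2:
Shortest path: 2 -> 1
Total weight: 9 = 9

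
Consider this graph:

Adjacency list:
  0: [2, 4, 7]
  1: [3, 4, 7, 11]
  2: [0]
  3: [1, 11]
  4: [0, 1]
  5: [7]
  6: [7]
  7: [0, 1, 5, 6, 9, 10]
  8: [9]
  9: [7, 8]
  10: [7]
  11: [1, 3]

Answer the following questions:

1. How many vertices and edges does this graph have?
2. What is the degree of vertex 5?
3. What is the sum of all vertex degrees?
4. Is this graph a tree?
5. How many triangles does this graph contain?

Count: 12 vertices, 13 edges.
Vertex 5 has neighbors [7], degree = 1.
Handshaking lemma: 2 * 13 = 26.
A tree on 12 vertices has 11 edges. This graph has 13 edges (2 extra). Not a tree.
Number of triangles = 1.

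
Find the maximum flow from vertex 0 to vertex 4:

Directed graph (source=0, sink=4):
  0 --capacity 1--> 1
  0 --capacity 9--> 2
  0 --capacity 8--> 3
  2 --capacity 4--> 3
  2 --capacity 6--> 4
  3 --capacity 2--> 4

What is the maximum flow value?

Computing max flow:
  Flow on (0->2): 6/9
  Flow on (0->3): 2/8
  Flow on (2->4): 6/6
  Flow on (3->4): 2/2
Maximum flow = 8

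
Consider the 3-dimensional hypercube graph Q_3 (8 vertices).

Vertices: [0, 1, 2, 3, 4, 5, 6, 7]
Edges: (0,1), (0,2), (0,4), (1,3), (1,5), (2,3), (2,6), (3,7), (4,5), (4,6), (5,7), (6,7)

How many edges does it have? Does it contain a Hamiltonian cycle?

Q_3 has 8 * 3 / 2 = 12 edges.
Q_3 (d >= 2) always has a Hamiltonian cycle: a 3-bit cyclic Gray code visits every vertex exactly once and returns to the start.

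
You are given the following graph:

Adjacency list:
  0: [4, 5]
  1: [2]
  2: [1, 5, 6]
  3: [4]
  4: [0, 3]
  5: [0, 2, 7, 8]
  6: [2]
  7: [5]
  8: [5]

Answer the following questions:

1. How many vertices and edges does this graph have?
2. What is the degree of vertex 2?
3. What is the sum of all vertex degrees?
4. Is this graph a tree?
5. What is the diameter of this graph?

Count: 9 vertices, 8 edges.
Vertex 2 has neighbors [1, 5, 6], degree = 3.
Handshaking lemma: 2 * 8 = 16.
A graph is a tree iff it is connected and has exactly n-1 edges. This graph is connected (all 9 vertices in one component) and has 9-1 = 8 edges. It is a tree.
Diameter (longest shortest path) = 5.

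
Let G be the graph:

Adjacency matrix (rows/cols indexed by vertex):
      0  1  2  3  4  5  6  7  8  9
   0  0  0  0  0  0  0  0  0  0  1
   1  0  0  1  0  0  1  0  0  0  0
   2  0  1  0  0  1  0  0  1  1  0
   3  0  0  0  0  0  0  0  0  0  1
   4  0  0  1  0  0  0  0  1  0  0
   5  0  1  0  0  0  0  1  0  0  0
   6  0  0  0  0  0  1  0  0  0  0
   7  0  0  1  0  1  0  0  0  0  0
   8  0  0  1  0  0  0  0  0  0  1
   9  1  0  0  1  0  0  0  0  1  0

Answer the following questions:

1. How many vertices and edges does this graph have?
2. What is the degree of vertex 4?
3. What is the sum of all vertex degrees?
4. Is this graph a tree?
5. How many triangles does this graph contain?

Count: 10 vertices, 10 edges.
Vertex 4 has neighbors [2, 7], degree = 2.
Handshaking lemma: 2 * 10 = 20.
A tree on 10 vertices has 9 edges. This graph has 10 edges (1 extra). Not a tree.
Number of triangles = 1.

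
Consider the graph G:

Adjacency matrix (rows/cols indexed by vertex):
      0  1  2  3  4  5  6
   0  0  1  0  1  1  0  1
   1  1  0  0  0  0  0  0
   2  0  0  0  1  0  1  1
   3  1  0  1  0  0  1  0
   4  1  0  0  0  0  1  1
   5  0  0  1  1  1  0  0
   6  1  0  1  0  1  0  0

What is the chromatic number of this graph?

The graph has a maximum clique of size 3 (lower bound on chromatic number).
A valid 3-coloring: {0: 0, 1: 1, 2: 0, 3: 1, 4: 1, 5: 2, 6: 2}.
Chromatic number = 3.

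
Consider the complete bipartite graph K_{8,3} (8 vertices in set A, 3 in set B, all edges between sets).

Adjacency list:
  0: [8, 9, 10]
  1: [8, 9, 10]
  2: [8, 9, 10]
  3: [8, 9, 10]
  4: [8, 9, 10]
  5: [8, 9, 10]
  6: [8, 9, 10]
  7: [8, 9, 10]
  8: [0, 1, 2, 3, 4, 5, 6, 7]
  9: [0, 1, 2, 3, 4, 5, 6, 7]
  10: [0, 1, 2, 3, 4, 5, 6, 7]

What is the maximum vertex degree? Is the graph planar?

Set-A vertices have degree 3; set-B vertices have degree 8. Maximum degree = max(8,3) = 8.
K_{8,3} contains K_{3,3} as a subgraph (since both sides have >= 3 vertices); by Kuratowski's theorem it is not planar.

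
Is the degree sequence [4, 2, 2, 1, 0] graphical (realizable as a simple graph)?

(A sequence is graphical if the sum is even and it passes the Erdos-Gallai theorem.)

Sum of degrees = 9. Sum is odd, so the sequence is NOT graphical.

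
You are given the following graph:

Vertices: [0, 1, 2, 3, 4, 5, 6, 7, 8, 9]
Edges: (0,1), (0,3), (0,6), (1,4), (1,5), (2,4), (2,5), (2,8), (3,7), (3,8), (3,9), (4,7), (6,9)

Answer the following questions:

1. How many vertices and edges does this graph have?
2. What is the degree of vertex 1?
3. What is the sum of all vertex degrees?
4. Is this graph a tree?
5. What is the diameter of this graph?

Count: 10 vertices, 13 edges.
Vertex 1 has neighbors [0, 4, 5], degree = 3.
Handshaking lemma: 2 * 13 = 26.
A tree on 10 vertices has 9 edges. This graph has 13 edges (4 extra). Not a tree.
Diameter (longest shortest path) = 4.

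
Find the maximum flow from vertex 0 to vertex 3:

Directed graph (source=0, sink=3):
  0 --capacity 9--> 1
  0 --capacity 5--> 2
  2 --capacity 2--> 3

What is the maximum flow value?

Computing max flow:
  Flow on (0->2): 2/5
  Flow on (2->3): 2/2
Maximum flow = 2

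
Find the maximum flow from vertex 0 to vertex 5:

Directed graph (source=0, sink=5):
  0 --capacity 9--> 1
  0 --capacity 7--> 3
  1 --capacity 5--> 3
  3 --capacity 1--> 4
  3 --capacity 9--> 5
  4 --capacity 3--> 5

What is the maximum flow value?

Computing max flow:
  Flow on (0->1): 5/9
  Flow on (0->3): 5/7
  Flow on (1->3): 5/5
  Flow on (3->4): 1/1
  Flow on (3->5): 9/9
  Flow on (4->5): 1/3
Maximum flow = 10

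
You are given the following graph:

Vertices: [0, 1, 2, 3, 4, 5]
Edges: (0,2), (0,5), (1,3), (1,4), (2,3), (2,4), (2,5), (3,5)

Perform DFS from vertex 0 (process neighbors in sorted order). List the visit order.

DFS from vertex 0 (neighbors processed in ascending order):
Visit order: 0, 2, 3, 1, 4, 5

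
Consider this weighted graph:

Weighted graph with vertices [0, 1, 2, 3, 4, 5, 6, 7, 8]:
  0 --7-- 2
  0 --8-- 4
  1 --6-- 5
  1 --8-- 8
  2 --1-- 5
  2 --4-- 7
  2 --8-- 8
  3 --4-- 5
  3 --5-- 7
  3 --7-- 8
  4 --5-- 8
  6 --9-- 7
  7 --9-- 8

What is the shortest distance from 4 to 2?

Using Dijkstra's algorithm from vertex 4:
Shortest path: 4 -> 8 -> 2
Total weight: 5 + 8 = 13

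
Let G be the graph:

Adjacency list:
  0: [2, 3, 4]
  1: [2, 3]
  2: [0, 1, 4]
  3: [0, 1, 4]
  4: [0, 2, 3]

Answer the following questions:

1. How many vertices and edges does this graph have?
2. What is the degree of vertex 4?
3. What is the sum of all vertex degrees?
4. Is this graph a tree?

Count: 5 vertices, 7 edges.
Vertex 4 has neighbors [0, 2, 3], degree = 3.
Handshaking lemma: 2 * 7 = 14.
A tree on 5 vertices has 4 edges. This graph has 7 edges (3 extra). Not a tree.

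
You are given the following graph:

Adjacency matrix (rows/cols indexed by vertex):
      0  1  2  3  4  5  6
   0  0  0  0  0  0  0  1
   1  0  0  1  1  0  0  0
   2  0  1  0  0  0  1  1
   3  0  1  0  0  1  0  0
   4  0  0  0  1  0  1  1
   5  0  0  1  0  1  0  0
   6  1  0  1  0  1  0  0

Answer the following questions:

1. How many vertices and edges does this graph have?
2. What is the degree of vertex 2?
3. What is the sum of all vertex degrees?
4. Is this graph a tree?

Count: 7 vertices, 8 edges.
Vertex 2 has neighbors [1, 5, 6], degree = 3.
Handshaking lemma: 2 * 8 = 16.
A tree on 7 vertices has 6 edges. This graph has 8 edges (2 extra). Not a tree.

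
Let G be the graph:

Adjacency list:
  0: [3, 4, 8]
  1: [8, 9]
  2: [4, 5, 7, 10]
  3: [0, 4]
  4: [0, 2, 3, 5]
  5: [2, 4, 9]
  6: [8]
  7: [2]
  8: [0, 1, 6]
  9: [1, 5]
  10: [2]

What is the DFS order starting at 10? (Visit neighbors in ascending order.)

DFS from vertex 10 (neighbors processed in ascending order):
Visit order: 10, 2, 4, 0, 3, 8, 1, 9, 5, 6, 7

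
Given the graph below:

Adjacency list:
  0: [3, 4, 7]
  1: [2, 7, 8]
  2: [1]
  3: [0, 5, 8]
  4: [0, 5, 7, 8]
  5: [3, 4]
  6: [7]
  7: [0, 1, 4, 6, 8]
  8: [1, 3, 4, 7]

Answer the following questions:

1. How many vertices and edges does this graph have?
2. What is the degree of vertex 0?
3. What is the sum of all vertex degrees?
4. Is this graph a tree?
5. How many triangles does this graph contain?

Count: 9 vertices, 13 edges.
Vertex 0 has neighbors [3, 4, 7], degree = 3.
Handshaking lemma: 2 * 13 = 26.
A tree on 9 vertices has 8 edges. This graph has 13 edges (5 extra). Not a tree.
Number of triangles = 3.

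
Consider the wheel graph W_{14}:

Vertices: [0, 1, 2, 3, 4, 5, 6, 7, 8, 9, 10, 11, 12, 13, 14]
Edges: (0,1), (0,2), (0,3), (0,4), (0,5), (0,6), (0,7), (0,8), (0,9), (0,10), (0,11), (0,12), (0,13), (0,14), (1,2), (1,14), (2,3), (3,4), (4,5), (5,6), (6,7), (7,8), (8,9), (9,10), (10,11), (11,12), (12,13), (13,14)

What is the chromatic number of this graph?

W_{14} = C_{14} plus a hub adjacent to every cycle vertex.
The outer cycle needs 2 colors (even cycle); the hub is adjacent to all of them so needs a fresh color.
Chromatic number = 2 + 1 = 3.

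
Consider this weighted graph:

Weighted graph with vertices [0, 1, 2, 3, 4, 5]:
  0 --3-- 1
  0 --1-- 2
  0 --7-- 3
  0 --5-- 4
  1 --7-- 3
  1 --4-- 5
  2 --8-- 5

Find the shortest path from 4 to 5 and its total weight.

Using Dijkstra's algorithm from vertex 4:
Shortest path: 4 -> 0 -> 1 -> 5
Total weight: 5 + 3 + 4 = 12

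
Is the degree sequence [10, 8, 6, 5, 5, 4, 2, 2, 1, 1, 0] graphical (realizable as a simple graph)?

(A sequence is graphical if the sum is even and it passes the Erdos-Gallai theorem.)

Sum of degrees = 44. Sum is even but fails Erdos-Gallai. The sequence is NOT graphical.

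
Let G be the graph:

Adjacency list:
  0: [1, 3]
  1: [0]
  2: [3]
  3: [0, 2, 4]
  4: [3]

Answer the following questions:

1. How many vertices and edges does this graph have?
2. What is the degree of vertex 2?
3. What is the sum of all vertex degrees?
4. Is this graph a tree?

Count: 5 vertices, 4 edges.
Vertex 2 has neighbors [3], degree = 1.
Handshaking lemma: 2 * 4 = 8.
A graph is a tree iff it is connected and has exactly n-1 edges. This graph is connected (all 5 vertices in one component) and has 5-1 = 4 edges. It is a tree.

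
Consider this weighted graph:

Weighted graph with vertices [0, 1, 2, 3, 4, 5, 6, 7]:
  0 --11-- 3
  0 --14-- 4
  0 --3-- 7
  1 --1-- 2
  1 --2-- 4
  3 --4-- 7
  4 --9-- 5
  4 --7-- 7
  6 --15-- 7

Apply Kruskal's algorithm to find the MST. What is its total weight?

Applying Kruskal's algorithm (sort edges by weight, add if no cycle):
  Add (1,2) w=1
  Add (1,4) w=2
  Add (0,7) w=3
  Add (3,7) w=4
  Add (4,7) w=7
  Add (4,5) w=9
  Skip (0,3) w=11 (creates cycle)
  Skip (0,4) w=14 (creates cycle)
  Add (6,7) w=15
MST weight = 41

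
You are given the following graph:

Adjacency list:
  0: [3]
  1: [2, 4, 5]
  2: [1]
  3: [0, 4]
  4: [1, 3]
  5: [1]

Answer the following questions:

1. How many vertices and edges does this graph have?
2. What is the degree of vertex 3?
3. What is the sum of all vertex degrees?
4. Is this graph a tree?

Count: 6 vertices, 5 edges.
Vertex 3 has neighbors [0, 4], degree = 2.
Handshaking lemma: 2 * 5 = 10.
A graph is a tree iff it is connected and has exactly n-1 edges. This graph is connected (all 6 vertices in one component) and has 6-1 = 5 edges. It is a tree.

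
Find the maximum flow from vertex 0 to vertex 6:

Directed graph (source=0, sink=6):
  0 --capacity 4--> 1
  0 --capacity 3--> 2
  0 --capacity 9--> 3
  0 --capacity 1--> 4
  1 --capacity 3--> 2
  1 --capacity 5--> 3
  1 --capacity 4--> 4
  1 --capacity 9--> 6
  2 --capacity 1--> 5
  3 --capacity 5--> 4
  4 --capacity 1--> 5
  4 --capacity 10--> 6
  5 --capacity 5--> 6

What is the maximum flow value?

Computing max flow:
  Flow on (0->1): 4/4
  Flow on (0->2): 1/3
  Flow on (0->3): 5/9
  Flow on (0->4): 1/1
  Flow on (1->6): 4/9
  Flow on (2->5): 1/1
  Flow on (3->4): 5/5
  Flow on (4->6): 6/10
  Flow on (5->6): 1/5
Maximum flow = 11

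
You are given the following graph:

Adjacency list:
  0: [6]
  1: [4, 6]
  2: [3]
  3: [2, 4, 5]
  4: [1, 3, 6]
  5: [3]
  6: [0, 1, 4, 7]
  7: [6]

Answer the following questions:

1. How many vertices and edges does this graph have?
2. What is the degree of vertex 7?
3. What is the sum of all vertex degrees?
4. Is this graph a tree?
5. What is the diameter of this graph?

Count: 8 vertices, 8 edges.
Vertex 7 has neighbors [6], degree = 1.
Handshaking lemma: 2 * 8 = 16.
A tree on 8 vertices has 7 edges. This graph has 8 edges (1 extra). Not a tree.
Diameter (longest shortest path) = 4.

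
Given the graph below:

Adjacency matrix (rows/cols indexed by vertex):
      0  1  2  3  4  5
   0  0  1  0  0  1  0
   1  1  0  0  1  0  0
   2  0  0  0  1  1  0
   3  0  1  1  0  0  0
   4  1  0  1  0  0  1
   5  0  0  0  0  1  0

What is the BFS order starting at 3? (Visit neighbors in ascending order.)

BFS from vertex 3 (neighbors processed in ascending order):
Visit order: 3, 1, 2, 0, 4, 5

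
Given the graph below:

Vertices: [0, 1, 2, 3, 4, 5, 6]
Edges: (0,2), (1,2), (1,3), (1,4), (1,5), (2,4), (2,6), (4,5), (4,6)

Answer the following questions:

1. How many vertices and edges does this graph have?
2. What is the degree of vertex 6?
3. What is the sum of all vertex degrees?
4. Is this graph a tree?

Count: 7 vertices, 9 edges.
Vertex 6 has neighbors [2, 4], degree = 2.
Handshaking lemma: 2 * 9 = 18.
A tree on 7 vertices has 6 edges. This graph has 9 edges (3 extra). Not a tree.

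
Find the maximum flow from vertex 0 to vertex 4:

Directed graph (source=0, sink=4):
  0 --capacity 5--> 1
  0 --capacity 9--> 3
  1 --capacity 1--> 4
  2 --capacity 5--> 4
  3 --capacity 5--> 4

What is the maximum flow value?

Computing max flow:
  Flow on (0->1): 1/5
  Flow on (0->3): 5/9
  Flow on (1->4): 1/1
  Flow on (3->4): 5/5
Maximum flow = 6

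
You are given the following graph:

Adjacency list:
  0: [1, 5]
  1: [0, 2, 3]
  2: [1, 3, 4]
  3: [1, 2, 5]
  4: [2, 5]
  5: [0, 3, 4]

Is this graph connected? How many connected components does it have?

Checking connectivity: the graph has 1 connected component(s).
All vertices are reachable from each other. The graph IS connected.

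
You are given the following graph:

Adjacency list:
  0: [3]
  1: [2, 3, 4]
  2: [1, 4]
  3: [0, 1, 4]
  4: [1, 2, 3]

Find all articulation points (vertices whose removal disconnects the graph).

An articulation point is a vertex whose removal disconnects the graph.
Articulation points: [3]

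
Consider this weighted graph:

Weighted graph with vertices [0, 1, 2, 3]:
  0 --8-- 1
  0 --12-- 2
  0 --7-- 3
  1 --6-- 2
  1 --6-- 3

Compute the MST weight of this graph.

Applying Kruskal's algorithm (sort edges by weight, add if no cycle):
  Add (1,2) w=6
  Add (1,3) w=6
  Add (0,3) w=7
  Skip (0,1) w=8 (creates cycle)
  Skip (0,2) w=12 (creates cycle)
MST weight = 19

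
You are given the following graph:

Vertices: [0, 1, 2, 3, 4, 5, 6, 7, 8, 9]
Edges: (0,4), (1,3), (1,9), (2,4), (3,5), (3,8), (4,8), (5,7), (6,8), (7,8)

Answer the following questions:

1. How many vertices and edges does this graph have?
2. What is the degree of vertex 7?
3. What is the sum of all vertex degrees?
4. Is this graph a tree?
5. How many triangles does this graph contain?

Count: 10 vertices, 10 edges.
Vertex 7 has neighbors [5, 8], degree = 2.
Handshaking lemma: 2 * 10 = 20.
A tree on 10 vertices has 9 edges. This graph has 10 edges (1 extra). Not a tree.
Number of triangles = 0.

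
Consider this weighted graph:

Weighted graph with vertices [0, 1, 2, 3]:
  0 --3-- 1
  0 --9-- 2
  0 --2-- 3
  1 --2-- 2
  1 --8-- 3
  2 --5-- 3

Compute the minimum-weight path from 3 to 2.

Using Dijkstra's algorithm from vertex 3:
Shortest path: 3 -> 2
Total weight: 5 = 5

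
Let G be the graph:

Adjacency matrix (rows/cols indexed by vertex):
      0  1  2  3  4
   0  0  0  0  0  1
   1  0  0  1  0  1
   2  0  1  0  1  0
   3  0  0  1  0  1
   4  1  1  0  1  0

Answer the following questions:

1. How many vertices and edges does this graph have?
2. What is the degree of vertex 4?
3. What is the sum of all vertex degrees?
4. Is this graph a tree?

Count: 5 vertices, 5 edges.
Vertex 4 has neighbors [0, 1, 3], degree = 3.
Handshaking lemma: 2 * 5 = 10.
A tree on 5 vertices has 4 edges. This graph has 5 edges (1 extra). Not a tree.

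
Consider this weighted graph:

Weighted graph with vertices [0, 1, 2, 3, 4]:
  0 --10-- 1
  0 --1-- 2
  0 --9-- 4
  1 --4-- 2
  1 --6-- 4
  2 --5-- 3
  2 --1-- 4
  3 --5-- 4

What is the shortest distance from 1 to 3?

Using Dijkstra's algorithm from vertex 1:
Shortest path: 1 -> 2 -> 3
Total weight: 4 + 5 = 9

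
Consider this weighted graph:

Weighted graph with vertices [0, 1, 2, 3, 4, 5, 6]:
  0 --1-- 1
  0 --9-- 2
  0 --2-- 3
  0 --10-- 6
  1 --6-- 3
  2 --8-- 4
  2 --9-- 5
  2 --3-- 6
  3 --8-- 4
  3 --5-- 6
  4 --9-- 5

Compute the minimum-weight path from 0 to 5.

Using Dijkstra's algorithm from vertex 0:
Shortest path: 0 -> 2 -> 5
Total weight: 9 + 9 = 18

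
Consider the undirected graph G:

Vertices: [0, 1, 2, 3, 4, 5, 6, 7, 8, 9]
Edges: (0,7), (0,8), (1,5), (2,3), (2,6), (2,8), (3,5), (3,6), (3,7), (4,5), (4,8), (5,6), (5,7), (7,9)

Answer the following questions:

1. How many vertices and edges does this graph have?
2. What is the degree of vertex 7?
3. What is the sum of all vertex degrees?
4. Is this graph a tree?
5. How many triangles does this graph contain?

Count: 10 vertices, 14 edges.
Vertex 7 has neighbors [0, 3, 5, 9], degree = 4.
Handshaking lemma: 2 * 14 = 28.
A tree on 10 vertices has 9 edges. This graph has 14 edges (5 extra). Not a tree.
Number of triangles = 3.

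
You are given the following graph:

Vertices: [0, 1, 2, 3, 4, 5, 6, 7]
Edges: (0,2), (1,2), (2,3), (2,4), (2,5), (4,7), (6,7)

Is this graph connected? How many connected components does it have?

Checking connectivity: the graph has 1 connected component(s).
All vertices are reachable from each other. The graph IS connected.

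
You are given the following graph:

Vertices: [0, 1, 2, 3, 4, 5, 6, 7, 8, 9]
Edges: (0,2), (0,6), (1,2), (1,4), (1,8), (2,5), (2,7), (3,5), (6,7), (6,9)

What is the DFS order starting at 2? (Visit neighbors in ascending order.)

DFS from vertex 2 (neighbors processed in ascending order):
Visit order: 2, 0, 6, 7, 9, 1, 4, 8, 5, 3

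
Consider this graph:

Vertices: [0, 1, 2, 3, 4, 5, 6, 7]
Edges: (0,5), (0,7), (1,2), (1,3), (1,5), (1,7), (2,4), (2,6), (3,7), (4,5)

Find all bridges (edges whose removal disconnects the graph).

A bridge is an edge whose removal increases the number of connected components.
Bridges found: (2,6)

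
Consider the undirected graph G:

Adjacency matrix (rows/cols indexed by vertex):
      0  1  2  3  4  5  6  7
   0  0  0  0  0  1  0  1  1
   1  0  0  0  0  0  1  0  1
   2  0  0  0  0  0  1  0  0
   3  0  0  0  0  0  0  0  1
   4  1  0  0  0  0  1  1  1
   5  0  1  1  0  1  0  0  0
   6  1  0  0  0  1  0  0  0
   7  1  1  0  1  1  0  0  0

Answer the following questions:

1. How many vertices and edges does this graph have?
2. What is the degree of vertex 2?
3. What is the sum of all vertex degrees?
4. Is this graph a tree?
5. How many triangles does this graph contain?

Count: 8 vertices, 10 edges.
Vertex 2 has neighbors [5], degree = 1.
Handshaking lemma: 2 * 10 = 20.
A tree on 8 vertices has 7 edges. This graph has 10 edges (3 extra). Not a tree.
Number of triangles = 2.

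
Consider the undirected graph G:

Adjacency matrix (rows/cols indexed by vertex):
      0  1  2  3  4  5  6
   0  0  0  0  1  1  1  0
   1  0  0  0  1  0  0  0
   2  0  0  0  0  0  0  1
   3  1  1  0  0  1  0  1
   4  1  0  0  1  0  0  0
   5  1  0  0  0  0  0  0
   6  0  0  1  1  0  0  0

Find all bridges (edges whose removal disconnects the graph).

A bridge is an edge whose removal increases the number of connected components.
Bridges found: (0,5), (1,3), (2,6), (3,6)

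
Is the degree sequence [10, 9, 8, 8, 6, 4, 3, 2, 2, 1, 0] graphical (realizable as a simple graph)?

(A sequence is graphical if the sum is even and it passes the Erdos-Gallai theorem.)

Sum of degrees = 53. Sum is odd, so the sequence is NOT graphical.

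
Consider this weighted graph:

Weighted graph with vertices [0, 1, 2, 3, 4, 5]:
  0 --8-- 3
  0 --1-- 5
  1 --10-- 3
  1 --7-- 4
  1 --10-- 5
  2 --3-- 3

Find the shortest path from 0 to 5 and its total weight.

Using Dijkstra's algorithm from vertex 0:
Shortest path: 0 -> 5
Total weight: 1 = 1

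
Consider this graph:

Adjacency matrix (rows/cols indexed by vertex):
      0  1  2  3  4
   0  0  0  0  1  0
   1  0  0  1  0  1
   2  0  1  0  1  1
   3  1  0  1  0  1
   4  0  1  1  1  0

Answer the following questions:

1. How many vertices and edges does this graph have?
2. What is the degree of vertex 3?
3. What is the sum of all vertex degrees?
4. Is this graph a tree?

Count: 5 vertices, 6 edges.
Vertex 3 has neighbors [0, 2, 4], degree = 3.
Handshaking lemma: 2 * 6 = 12.
A tree on 5 vertices has 4 edges. This graph has 6 edges (2 extra). Not a tree.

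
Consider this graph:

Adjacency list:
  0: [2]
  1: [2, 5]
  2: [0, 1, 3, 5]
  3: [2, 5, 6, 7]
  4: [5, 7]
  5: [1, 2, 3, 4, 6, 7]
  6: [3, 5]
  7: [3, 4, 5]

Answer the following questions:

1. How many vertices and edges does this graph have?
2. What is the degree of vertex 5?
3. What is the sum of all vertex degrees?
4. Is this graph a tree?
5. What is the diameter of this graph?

Count: 8 vertices, 12 edges.
Vertex 5 has neighbors [1, 2, 3, 4, 6, 7], degree = 6.
Handshaking lemma: 2 * 12 = 24.
A tree on 8 vertices has 7 edges. This graph has 12 edges (5 extra). Not a tree.
Diameter (longest shortest path) = 3.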